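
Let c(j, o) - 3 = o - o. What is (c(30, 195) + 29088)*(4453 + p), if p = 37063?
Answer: 1207741956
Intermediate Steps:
c(j, o) = 3 (c(j, o) = 3 + (o - o) = 3 + 0 = 3)
(c(30, 195) + 29088)*(4453 + p) = (3 + 29088)*(4453 + 37063) = 29091*41516 = 1207741956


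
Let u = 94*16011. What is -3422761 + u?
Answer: -1917727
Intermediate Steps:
u = 1505034
-3422761 + u = -3422761 + 1505034 = -1917727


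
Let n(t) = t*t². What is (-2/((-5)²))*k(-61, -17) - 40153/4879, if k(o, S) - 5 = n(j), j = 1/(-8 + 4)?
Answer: -33678801/3903200 ≈ -8.6285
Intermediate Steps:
j = -¼ (j = 1/(-4) = -¼ ≈ -0.25000)
n(t) = t³
k(o, S) = 319/64 (k(o, S) = 5 + (-¼)³ = 5 - 1/64 = 319/64)
(-2/((-5)²))*k(-61, -17) - 40153/4879 = -2/((-5)²)*(319/64) - 40153/4879 = -2/25*(319/64) - 40153/4879 = -2*1/25*(319/64) - 1*40153/4879 = -2/25*319/64 - 40153/4879 = -319/800 - 40153/4879 = -33678801/3903200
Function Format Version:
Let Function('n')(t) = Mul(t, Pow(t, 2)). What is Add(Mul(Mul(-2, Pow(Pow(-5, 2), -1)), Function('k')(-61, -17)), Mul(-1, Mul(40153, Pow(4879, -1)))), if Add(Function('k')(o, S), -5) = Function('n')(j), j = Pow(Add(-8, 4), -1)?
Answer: Rational(-33678801, 3903200) ≈ -8.6285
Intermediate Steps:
j = Rational(-1, 4) (j = Pow(-4, -1) = Rational(-1, 4) ≈ -0.25000)
Function('n')(t) = Pow(t, 3)
Function('k')(o, S) = Rational(319, 64) (Function('k')(o, S) = Add(5, Pow(Rational(-1, 4), 3)) = Add(5, Rational(-1, 64)) = Rational(319, 64))
Add(Mul(Mul(-2, Pow(Pow(-5, 2), -1)), Function('k')(-61, -17)), Mul(-1, Mul(40153, Pow(4879, -1)))) = Add(Mul(Mul(-2, Pow(Pow(-5, 2), -1)), Rational(319, 64)), Mul(-1, Mul(40153, Pow(4879, -1)))) = Add(Mul(Mul(-2, Pow(25, -1)), Rational(319, 64)), Mul(-1, Mul(40153, Rational(1, 4879)))) = Add(Mul(Mul(-2, Rational(1, 25)), Rational(319, 64)), Mul(-1, Rational(40153, 4879))) = Add(Mul(Rational(-2, 25), Rational(319, 64)), Rational(-40153, 4879)) = Add(Rational(-319, 800), Rational(-40153, 4879)) = Rational(-33678801, 3903200)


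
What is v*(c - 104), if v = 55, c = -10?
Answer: -6270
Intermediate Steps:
v*(c - 104) = 55*(-10 - 104) = 55*(-114) = -6270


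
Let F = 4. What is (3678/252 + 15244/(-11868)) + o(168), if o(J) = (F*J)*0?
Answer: 184301/13846 ≈ 13.311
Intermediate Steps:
o(J) = 0 (o(J) = (4*J)*0 = 0)
(3678/252 + 15244/(-11868)) + o(168) = (3678/252 + 15244/(-11868)) + 0 = (3678*(1/252) + 15244*(-1/11868)) + 0 = (613/42 - 3811/2967) + 0 = 184301/13846 + 0 = 184301/13846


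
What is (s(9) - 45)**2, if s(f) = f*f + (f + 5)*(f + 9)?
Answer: 82944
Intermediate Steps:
s(f) = f**2 + (5 + f)*(9 + f)
(s(9) - 45)**2 = ((45 + 2*9**2 + 14*9) - 45)**2 = ((45 + 2*81 + 126) - 45)**2 = ((45 + 162 + 126) - 45)**2 = (333 - 45)**2 = 288**2 = 82944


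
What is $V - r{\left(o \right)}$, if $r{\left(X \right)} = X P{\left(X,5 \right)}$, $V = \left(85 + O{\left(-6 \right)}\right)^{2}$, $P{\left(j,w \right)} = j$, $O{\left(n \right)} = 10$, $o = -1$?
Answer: $9024$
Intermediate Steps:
$V = 9025$ ($V = \left(85 + 10\right)^{2} = 95^{2} = 9025$)
$r{\left(X \right)} = X^{2}$ ($r{\left(X \right)} = X X = X^{2}$)
$V - r{\left(o \right)} = 9025 - \left(-1\right)^{2} = 9025 - 1 = 9024$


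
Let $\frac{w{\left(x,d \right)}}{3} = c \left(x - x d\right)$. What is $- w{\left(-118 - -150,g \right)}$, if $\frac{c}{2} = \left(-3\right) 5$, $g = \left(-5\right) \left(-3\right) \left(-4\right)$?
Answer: $175680$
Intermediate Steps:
$g = -60$ ($g = 15 \left(-4\right) = -60$)
$c = -30$ ($c = 2 \left(\left(-3\right) 5\right) = 2 \left(-15\right) = -30$)
$w{\left(x,d \right)} = - 90 x + 90 d x$ ($w{\left(x,d \right)} = 3 \left(- 30 \left(x - x d\right)\right) = 3 \left(- 30 \left(x - d x\right)\right) = 3 \left(- 30 x + 30 d x\right) = - 90 x + 90 d x$)
$- w{\left(-118 - -150,g \right)} = - 90 \left(-118 - -150\right) \left(-1 - 60\right) = - 90 \left(-118 + 150\right) \left(-61\right) = - 90 \cdot 32 \left(-61\right) = \left(-1\right) \left(-175680\right) = 175680$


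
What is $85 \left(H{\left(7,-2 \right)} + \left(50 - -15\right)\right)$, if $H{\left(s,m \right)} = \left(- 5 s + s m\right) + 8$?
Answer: $2040$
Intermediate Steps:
$H{\left(s,m \right)} = 8 - 5 s + m s$ ($H{\left(s,m \right)} = \left(- 5 s + m s\right) + 8 = 8 - 5 s + m s$)
$85 \left(H{\left(7,-2 \right)} + \left(50 - -15\right)\right) = 85 \left(\left(8 - 35 - 14\right) + \left(50 - -15\right)\right) = 85 \left(\left(8 - 35 - 14\right) + \left(50 + 15\right)\right) = 85 \left(-41 + 65\right) = 85 \cdot 24 = 2040$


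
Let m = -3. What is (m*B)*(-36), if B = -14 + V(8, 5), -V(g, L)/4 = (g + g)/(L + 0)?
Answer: -14472/5 ≈ -2894.4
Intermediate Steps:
V(g, L) = -8*g/L (V(g, L) = -4*(g + g)/(L + 0) = -4*2*g/L = -8*g/L)
B = -134/5 (B = -14 - 8*8/5 = -14 - 8*8*⅕ = -14 - 64/5 = -134/5 ≈ -26.800)
(m*B)*(-36) = -3*(-134/5)*(-36) = (402/5)*(-36) = -14472/5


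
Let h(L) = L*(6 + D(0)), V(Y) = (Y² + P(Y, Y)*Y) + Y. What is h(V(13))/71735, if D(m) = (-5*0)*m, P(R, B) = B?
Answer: 2106/71735 ≈ 0.029358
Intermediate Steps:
D(m) = 0 (D(m) = 0*m = 0)
V(Y) = Y + 2*Y² (V(Y) = (Y² + Y*Y) + Y = (Y² + Y²) + Y = 2*Y² + Y = Y + 2*Y²)
h(L) = 6*L (h(L) = L*(6 + 0) = L*6 = 6*L)
h(V(13))/71735 = (6*(13*(1 + 2*13)))/71735 = (6*(13*(1 + 26)))*(1/71735) = (6*(13*27))*(1/71735) = (6*351)*(1/71735) = 2106*(1/71735) = 2106/71735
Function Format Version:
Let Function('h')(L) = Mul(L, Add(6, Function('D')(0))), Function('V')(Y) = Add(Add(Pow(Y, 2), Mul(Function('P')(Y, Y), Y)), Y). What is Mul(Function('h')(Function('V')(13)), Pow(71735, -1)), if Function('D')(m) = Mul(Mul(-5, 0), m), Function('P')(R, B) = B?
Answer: Rational(2106, 71735) ≈ 0.029358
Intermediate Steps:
Function('D')(m) = 0 (Function('D')(m) = Mul(0, m) = 0)
Function('V')(Y) = Add(Y, Mul(2, Pow(Y, 2))) (Function('V')(Y) = Add(Add(Pow(Y, 2), Mul(Y, Y)), Y) = Add(Add(Pow(Y, 2), Pow(Y, 2)), Y) = Add(Mul(2, Pow(Y, 2)), Y) = Add(Y, Mul(2, Pow(Y, 2))))
Function('h')(L) = Mul(6, L) (Function('h')(L) = Mul(L, Add(6, 0)) = Mul(L, 6) = Mul(6, L))
Mul(Function('h')(Function('V')(13)), Pow(71735, -1)) = Mul(Mul(6, Mul(13, Add(1, Mul(2, 13)))), Pow(71735, -1)) = Mul(Mul(6, Mul(13, Add(1, 26))), Rational(1, 71735)) = Mul(Mul(6, Mul(13, 27)), Rational(1, 71735)) = Mul(Mul(6, 351), Rational(1, 71735)) = Mul(2106, Rational(1, 71735)) = Rational(2106, 71735)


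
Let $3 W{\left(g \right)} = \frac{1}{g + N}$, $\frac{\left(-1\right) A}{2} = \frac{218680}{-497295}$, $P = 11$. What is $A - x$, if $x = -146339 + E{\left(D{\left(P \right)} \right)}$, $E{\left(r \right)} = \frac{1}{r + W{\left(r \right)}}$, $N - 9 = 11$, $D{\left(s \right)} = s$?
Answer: $\frac{14904124457065}{101846016} \approx 1.4634 \cdot 10^{5}$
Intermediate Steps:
$N = 20$ ($N = 9 + 11 = 20$)
$A = \frac{87472}{99459}$ ($A = - 2 \frac{218680}{-497295} = - 2 \cdot 218680 \left(- \frac{1}{497295}\right) = \left(-2\right) \left(- \frac{43736}{99459}\right) = \frac{87472}{99459} \approx 0.87948$)
$W{\left(g \right)} = \frac{1}{3 \left(20 + g\right)}$ ($W{\left(g \right)} = \frac{1}{3 \left(g + 20\right)} = \frac{1}{3 \left(20 + g\right)}$)
$E{\left(r \right)} = \frac{1}{r + \frac{1}{3 \left(20 + r\right)}}$
$x = - \frac{149851043}{1024}$ ($x = -146339 + \frac{3 \left(20 + 11\right)}{1 + 3 \cdot 11 \left(20 + 11\right)} = -146339 + 3 \frac{1}{1 + 3 \cdot 11 \cdot 31} \cdot 31 = -146339 + 3 \frac{1}{1 + 1023} \cdot 31 = -146339 + 3 \cdot \frac{1}{1024} \cdot 31 = -146339 + \frac{93}{1024} = - \frac{149851043}{1024} \approx -1.4634 \cdot 10^{5}$)
$A - x = \frac{87472}{99459} - - \frac{149851043}{1024} = \frac{87472}{99459} + \frac{149851043}{1024} = \frac{14904124457065}{101846016}$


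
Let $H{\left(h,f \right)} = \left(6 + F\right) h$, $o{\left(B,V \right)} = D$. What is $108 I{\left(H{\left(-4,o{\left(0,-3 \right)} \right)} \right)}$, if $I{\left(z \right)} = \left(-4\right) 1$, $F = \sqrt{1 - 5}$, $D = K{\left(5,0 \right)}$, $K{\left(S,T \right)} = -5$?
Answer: $-432$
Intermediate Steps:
$D = -5$
$F = 2 i$ ($F = \sqrt{-4} = 2 i \approx 2.0 i$)
$o{\left(B,V \right)} = -5$
$H{\left(h,f \right)} = h \left(6 + 2 i\right)$ ($H{\left(h,f \right)} = \left(6 + 2 i\right) h = h \left(6 + 2 i\right)$)
$I{\left(z \right)} = -4$
$108 I{\left(H{\left(-4,o{\left(0,-3 \right)} \right)} \right)} = 108 \left(-4\right) = -432$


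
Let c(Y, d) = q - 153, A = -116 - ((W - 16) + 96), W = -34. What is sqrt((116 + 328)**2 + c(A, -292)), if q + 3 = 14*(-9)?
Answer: sqrt(196854) ≈ 443.68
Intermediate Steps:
q = -129 (q = -3 + 14*(-9) = -3 - 126 = -129)
A = -162 (A = -116 - ((-34 - 16) + 96) = -116 - (-50 + 96) = -116 - 1*46 = -116 - 46 = -162)
c(Y, d) = -282 (c(Y, d) = -129 - 153 = -282)
sqrt((116 + 328)**2 + c(A, -292)) = sqrt((116 + 328)**2 - 282) = sqrt(444**2 - 282) = sqrt(197136 - 282) = sqrt(196854)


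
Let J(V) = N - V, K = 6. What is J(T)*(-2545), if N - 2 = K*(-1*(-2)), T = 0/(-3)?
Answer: -35630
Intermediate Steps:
T = 0 (T = 0*(-1/3) = 0)
N = 14 (N = 2 + 6*(-1*(-2)) = 2 + 6*2 = 2 + 12 = 14)
J(V) = 14 - V
J(T)*(-2545) = (14 - 1*0)*(-2545) = (14 + 0)*(-2545) = 14*(-2545) = -35630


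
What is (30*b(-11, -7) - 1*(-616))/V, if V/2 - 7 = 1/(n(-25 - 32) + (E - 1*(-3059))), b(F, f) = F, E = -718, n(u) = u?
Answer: 326612/15989 ≈ 20.427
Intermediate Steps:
V = 15989/1142 (V = 14 + 2/((-25 - 32) + (-718 - 1*(-3059))) = 14 + 2/(-57 + (-718 + 3059)) = 14 + 2/(-57 + 2341) = 14 + 2/2284 = 14 + 2*(1/2284) = 14 + 1/1142 = 15989/1142 ≈ 14.001)
(30*b(-11, -7) - 1*(-616))/V = (30*(-11) - 1*(-616))/(15989/1142) = (-330 + 616)*(1142/15989) = 286*(1142/15989) = 326612/15989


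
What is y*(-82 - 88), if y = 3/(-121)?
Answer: 510/121 ≈ 4.2149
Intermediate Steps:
y = -3/121 (y = 3*(-1/121) = -3/121 ≈ -0.024793)
y*(-82 - 88) = -3*(-82 - 88)/121 = -3/121*(-170) = 510/121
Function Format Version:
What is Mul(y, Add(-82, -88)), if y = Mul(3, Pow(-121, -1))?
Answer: Rational(510, 121) ≈ 4.2149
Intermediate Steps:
y = Rational(-3, 121) (y = Mul(3, Rational(-1, 121)) = Rational(-3, 121) ≈ -0.024793)
Mul(y, Add(-82, -88)) = Mul(Rational(-3, 121), Add(-82, -88)) = Mul(Rational(-3, 121), -170) = Rational(510, 121)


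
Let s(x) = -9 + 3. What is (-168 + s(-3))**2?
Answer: 30276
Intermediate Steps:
s(x) = -6
(-168 + s(-3))**2 = (-168 - 6)**2 = (-174)**2 = 30276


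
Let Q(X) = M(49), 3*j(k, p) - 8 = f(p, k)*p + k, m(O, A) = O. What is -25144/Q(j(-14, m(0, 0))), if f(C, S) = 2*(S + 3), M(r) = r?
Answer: -3592/7 ≈ -513.14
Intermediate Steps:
f(C, S) = 6 + 2*S (f(C, S) = 2*(3 + S) = 6 + 2*S)
j(k, p) = 8/3 + k/3 + p*(6 + 2*k)/3 (j(k, p) = 8/3 + ((6 + 2*k)*p + k)/3 = 8/3 + (p*(6 + 2*k) + k)/3 = 8/3 + (k + p*(6 + 2*k))/3 = 8/3 + (k/3 + p*(6 + 2*k)/3) = 8/3 + k/3 + p*(6 + 2*k)/3)
Q(X) = 49
-25144/Q(j(-14, m(0, 0))) = -25144/49 = -25144*1/49 = -3592/7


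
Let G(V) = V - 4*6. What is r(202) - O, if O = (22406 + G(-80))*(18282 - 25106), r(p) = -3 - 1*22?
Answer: 152188823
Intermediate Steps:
r(p) = -25 (r(p) = -3 - 22 = -25)
G(V) = -24 + V (G(V) = V - 24 = -24 + V)
O = -152188848 (O = (22406 + (-24 - 80))*(18282 - 25106) = (22406 - 104)*(-6824) = 22302*(-6824) = -152188848)
r(202) - O = -25 - 1*(-152188848) = -25 + 152188848 = 152188823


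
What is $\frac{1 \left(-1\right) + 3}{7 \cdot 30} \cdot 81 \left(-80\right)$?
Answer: $- \frac{432}{7} \approx -61.714$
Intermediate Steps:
$\frac{1 \left(-1\right) + 3}{7 \cdot 30} \cdot 81 \left(-80\right) = \frac{-1 + 3}{210} \cdot 81 \left(-80\right) = 2 \cdot \frac{1}{210} \cdot 81 \left(-80\right) = \frac{1}{105} \cdot 81 \left(-80\right) = \frac{27}{35} \left(-80\right) = - \frac{432}{7}$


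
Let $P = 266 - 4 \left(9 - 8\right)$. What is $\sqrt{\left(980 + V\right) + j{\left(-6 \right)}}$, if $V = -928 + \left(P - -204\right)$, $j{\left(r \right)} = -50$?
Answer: $6 \sqrt{13} \approx 21.633$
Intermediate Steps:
$P = 262$ ($P = 266 - 4 = 262$)
$V = -462$ ($V = -928 + \left(262 - -204\right) = -928 + \left(262 + 204\right) = -928 + 466 = -462$)
$\sqrt{\left(980 + V\right) + j{\left(-6 \right)}} = \sqrt{\left(980 - 462\right) - 50} = \sqrt{518 - 50} = \sqrt{468} = 6 \sqrt{13}$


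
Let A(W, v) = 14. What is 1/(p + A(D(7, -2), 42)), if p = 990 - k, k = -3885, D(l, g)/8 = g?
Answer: 1/4889 ≈ 0.00020454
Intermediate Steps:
D(l, g) = 8*g
p = 4875 (p = 990 - 1*(-3885) = 990 + 3885 = 4875)
1/(p + A(D(7, -2), 42)) = 1/(4875 + 14) = 1/4889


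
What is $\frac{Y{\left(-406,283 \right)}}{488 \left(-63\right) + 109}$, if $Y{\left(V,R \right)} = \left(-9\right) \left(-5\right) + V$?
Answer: $\frac{361}{30635} \approx 0.011784$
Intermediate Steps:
$Y{\left(V,R \right)} = 45 + V$
$\frac{Y{\left(-406,283 \right)}}{488 \left(-63\right) + 109} = \frac{45 - 406}{488 \left(-63\right) + 109} = - \frac{361}{-30744 + 109} = - \frac{361}{-30635} = \left(-361\right) \left(- \frac{1}{30635}\right) = \frac{361}{30635}$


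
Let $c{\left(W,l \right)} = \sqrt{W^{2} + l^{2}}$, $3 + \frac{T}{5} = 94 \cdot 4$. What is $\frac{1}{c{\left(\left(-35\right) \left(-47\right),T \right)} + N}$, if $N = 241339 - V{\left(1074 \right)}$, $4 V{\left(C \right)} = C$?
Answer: $\frac{964282}{232435206881} - \frac{20 \sqrt{247370}}{232435206881} \approx 4.1058 \cdot 10^{-6}$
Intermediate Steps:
$V{\left(C \right)} = \frac{C}{4}$
$T = 1865$ ($T = -15 + 5 \cdot 94 \cdot 4 = -15 + 5 \cdot 376 = -15 + 1880 = 1865$)
$N = \frac{482141}{2}$ ($N = 241339 - \frac{1}{4} \cdot 1074 = 241339 - \frac{537}{2} = \frac{482141}{2} \approx 2.4107 \cdot 10^{5}$)
$\frac{1}{c{\left(\left(-35\right) \left(-47\right),T \right)} + N} = \frac{1}{\sqrt{\left(\left(-35\right) \left(-47\right)\right)^{2} + 1865^{2}} + \frac{482141}{2}} = \frac{1}{\sqrt{1645^{2} + 3478225} + \frac{482141}{2}} = \frac{1}{\sqrt{2706025 + 3478225} + \frac{482141}{2}} = \frac{1}{\sqrt{6184250} + \frac{482141}{2}} = \frac{1}{5 \sqrt{247370} + \frac{482141}{2}} = \frac{1}{\frac{482141}{2} + 5 \sqrt{247370}}$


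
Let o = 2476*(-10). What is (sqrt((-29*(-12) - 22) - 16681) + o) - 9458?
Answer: -34218 + I*sqrt(16355) ≈ -34218.0 + 127.89*I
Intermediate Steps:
o = -24760
(sqrt((-29*(-12) - 22) - 16681) + o) - 9458 = (sqrt((-29*(-12) - 22) - 16681) - 24760) - 9458 = (sqrt((348 - 22) - 16681) - 24760) - 9458 = (sqrt(326 - 16681) - 24760) - 9458 = (sqrt(-16355) - 24760) - 9458 = (I*sqrt(16355) - 24760) - 9458 = (-24760 + I*sqrt(16355)) - 9458 = -34218 + I*sqrt(16355)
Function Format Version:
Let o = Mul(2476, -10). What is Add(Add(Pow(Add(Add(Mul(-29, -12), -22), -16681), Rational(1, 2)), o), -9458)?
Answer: Add(-34218, Mul(I, Pow(16355, Rational(1, 2)))) ≈ Add(-34218., Mul(127.89, I))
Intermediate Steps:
o = -24760
Add(Add(Pow(Add(Add(Mul(-29, -12), -22), -16681), Rational(1, 2)), o), -9458) = Add(Add(Pow(Add(Add(Mul(-29, -12), -22), -16681), Rational(1, 2)), -24760), -9458) = Add(Add(Pow(Add(Add(348, -22), -16681), Rational(1, 2)), -24760), -9458) = Add(Add(Pow(Add(326, -16681), Rational(1, 2)), -24760), -9458) = Add(Add(Pow(-16355, Rational(1, 2)), -24760), -9458) = Add(Add(Mul(I, Pow(16355, Rational(1, 2))), -24760), -9458) = Add(Add(-24760, Mul(I, Pow(16355, Rational(1, 2)))), -9458) = Add(-34218, Mul(I, Pow(16355, Rational(1, 2))))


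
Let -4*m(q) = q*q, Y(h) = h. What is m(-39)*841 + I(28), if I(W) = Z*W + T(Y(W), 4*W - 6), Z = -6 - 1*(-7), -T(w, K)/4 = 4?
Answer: -1279113/4 ≈ -3.1978e+5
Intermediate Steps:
T(w, K) = -16 (T(w, K) = -4*4 = -16)
m(q) = -q²/4 (m(q) = -q*q/4 = -q²/4)
Z = 1 (Z = -6 + 7 = 1)
I(W) = -16 + W (I(W) = 1*W - 16 = W - 16 = -16 + W)
m(-39)*841 + I(28) = -¼*(-39)²*841 + (-16 + 28) = -¼*1521*841 + 12 = -1521/4*841 + 12 = -1279161/4 + 12 = -1279113/4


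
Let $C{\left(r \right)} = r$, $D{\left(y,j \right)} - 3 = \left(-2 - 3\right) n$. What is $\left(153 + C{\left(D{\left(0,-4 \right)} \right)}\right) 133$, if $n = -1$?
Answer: $21413$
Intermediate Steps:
$D{\left(y,j \right)} = 8$ ($D{\left(y,j \right)} = 3 + \left(-2 - 3\right) \left(-1\right) = 3 - -5 = 3 + 5 = 8$)
$\left(153 + C{\left(D{\left(0,-4 \right)} \right)}\right) 133 = \left(153 + 8\right) 133 = 161 \cdot 133 = 21413$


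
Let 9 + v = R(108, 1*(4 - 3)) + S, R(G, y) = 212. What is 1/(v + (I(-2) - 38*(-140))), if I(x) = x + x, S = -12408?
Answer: -1/6889 ≈ -0.00014516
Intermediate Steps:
I(x) = 2*x
v = -12205 (v = -9 + (212 - 12408) = -9 - 12196 = -12205)
1/(v + (I(-2) - 38*(-140))) = 1/(-12205 + (2*(-2) - 38*(-140))) = 1/(-12205 + (-4 + 5320)) = 1/(-12205 + 5316) = 1/(-6889) = -1/6889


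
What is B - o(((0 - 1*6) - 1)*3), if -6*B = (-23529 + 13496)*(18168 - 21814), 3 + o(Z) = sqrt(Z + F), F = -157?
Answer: -18290150/3 - I*sqrt(178) ≈ -6.0967e+6 - 13.342*I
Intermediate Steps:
o(Z) = -3 + sqrt(-157 + Z) (o(Z) = -3 + sqrt(Z - 157) = -3 + sqrt(-157 + Z))
B = -18290159/3 (B = -(-23529 + 13496)*(18168 - 21814)/6 = -(-10033)*(-3646)/6 = -1/6*36580318 = -18290159/3 ≈ -6.0967e+6)
B - o(((0 - 1*6) - 1)*3) = -18290159/3 - (-3 + sqrt(-157 + ((0 - 1*6) - 1)*3)) = -18290159/3 - (-3 + sqrt(-157 + ((0 - 6) - 1)*3)) = -18290159/3 - (-3 + sqrt(-157 + (-6 - 1)*3)) = -18290159/3 - (-3 + sqrt(-157 - 7*3)) = -18290159/3 - (-3 + sqrt(-157 - 21)) = -18290159/3 - (-3 + sqrt(-178)) = -18290159/3 - (-3 + I*sqrt(178)) = -18290159/3 + (3 - I*sqrt(178)) = -18290150/3 - I*sqrt(178)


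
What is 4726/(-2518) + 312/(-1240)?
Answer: -415366/195145 ≈ -2.1285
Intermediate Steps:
4726/(-2518) + 312/(-1240) = 4726*(-1/2518) + 312*(-1/1240) = -2363/1259 - 39/155 = -415366/195145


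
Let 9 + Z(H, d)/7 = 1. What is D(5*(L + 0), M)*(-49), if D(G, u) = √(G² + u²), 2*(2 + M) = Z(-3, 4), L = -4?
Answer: -490*√13 ≈ -1766.7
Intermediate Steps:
Z(H, d) = -56 (Z(H, d) = -63 + 7*1 = -63 + 7 = -56)
M = -30 (M = -2 + (½)*(-56) = -2 - 28 = -30)
D(5*(L + 0), M)*(-49) = √((5*(-4 + 0))² + (-30)²)*(-49) = √((5*(-4))² + 900)*(-49) = √((-20)² + 900)*(-49) = √(400 + 900)*(-49) = √1300*(-49) = (10*√13)*(-49) = -490*√13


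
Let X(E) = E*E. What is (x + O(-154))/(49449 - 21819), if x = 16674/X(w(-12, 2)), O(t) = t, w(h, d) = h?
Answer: -917/663120 ≈ -0.0013829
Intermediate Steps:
X(E) = E²
x = 2779/24 (x = 16674/((-12)²) = 16674/144 = 16674*(1/144) = 2779/24 ≈ 115.79)
(x + O(-154))/(49449 - 21819) = (2779/24 - 154)/(49449 - 21819) = -917/24/27630 = -917/24*1/27630 = -917/663120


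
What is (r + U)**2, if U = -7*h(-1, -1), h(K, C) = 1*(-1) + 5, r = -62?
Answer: 8100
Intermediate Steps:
h(K, C) = 4 (h(K, C) = -1 + 5 = 4)
U = -28 (U = -7*4 = -28)
(r + U)**2 = (-62 - 28)**2 = (-90)**2 = 8100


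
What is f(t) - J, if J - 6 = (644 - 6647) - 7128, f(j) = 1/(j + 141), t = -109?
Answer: 420001/32 ≈ 13125.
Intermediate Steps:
f(j) = 1/(141 + j)
J = -13125 (J = 6 + ((644 - 6647) - 7128) = 6 + (-6003 - 7128) = 6 - 13131 = -13125)
f(t) - J = 1/(141 - 109) - 1*(-13125) = 1/32 + 13125 = 420001/32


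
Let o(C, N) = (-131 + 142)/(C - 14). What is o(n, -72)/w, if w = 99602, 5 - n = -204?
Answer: 11/19422390 ≈ 5.6636e-7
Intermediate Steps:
n = 209 (n = 5 - 1*(-204) = 5 + 204 = 209)
o(C, N) = 11/(-14 + C)
o(n, -72)/w = (11/(-14 + 209))/99602 = (11/195)*(1/99602) = 11/19422390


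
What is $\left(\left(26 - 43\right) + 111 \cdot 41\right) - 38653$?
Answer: $-34119$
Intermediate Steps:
$\left(\left(26 - 43\right) + 111 \cdot 41\right) - 38653 = \left(-17 + 4551\right) - 38653 = 4534 - 38653 = -34119$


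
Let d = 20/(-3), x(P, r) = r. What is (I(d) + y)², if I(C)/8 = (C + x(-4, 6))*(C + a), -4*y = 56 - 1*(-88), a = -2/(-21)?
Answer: 400/441 ≈ 0.90703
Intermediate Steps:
a = 2/21 (a = -2*(-1/21) = 2/21 ≈ 0.095238)
y = -36 (y = -(56 - 1*(-88))/4 = -(56 + 88)/4 = -¼*144 = -36)
d = -20/3 (d = 20*(-⅓) = -20/3 ≈ -6.6667)
I(C) = 8*(6 + C)*(2/21 + C) (I(C) = 8*((C + 6)*(C + 2/21)) = 8*((6 + C)*(2/21 + C)) = 8*(6 + C)*(2/21 + C))
(I(d) + y)² = ((32/7 + 8*(-20/3)² + (1024/21)*(-20/3)) - 36)² = ((32/7 + 8*(400/9) - 20480/63) - 36)² = ((32/7 + 3200/9 - 20480/63) - 36)² = (736/21 - 36)² = (-20/21)² = 400/441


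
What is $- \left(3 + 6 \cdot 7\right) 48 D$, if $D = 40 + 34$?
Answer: $-159840$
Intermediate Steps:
$D = 74$
$- \left(3 + 6 \cdot 7\right) 48 D = - \left(3 + 6 \cdot 7\right) 48 \cdot 74 = - \left(3 + 42\right) 48 \cdot 74 = - 45 \cdot 48 \cdot 74 = - 2160 \cdot 74 = \left(-1\right) 159840 = -159840$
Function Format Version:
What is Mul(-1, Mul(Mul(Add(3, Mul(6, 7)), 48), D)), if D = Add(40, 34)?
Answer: -159840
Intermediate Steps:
D = 74
Mul(-1, Mul(Mul(Add(3, Mul(6, 7)), 48), D)) = Mul(-1, Mul(Mul(Add(3, Mul(6, 7)), 48), 74)) = Mul(-1, Mul(Mul(Add(3, 42), 48), 74)) = Mul(-1, Mul(Mul(45, 48), 74)) = Mul(-1, Mul(2160, 74)) = Mul(-1, 159840) = -159840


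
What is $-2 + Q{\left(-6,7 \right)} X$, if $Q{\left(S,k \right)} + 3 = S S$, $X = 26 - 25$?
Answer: $31$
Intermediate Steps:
$X = 1$ ($X = 26 - 25 = 1$)
$Q{\left(S,k \right)} = -3 + S^{2}$ ($Q{\left(S,k \right)} = -3 + S S = -3 + S^{2}$)
$-2 + Q{\left(-6,7 \right)} X = -2 + \left(-3 + \left(-6\right)^{2}\right) 1 = -2 + \left(-3 + 36\right) 1 = -2 + 33 \cdot 1 = -2 + 33 = 31$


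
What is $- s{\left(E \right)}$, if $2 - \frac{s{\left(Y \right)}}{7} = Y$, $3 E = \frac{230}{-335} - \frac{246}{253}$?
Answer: $- \frac{908782}{50853} \approx -17.871$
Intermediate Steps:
$E = - \frac{28120}{50853}$ ($E = \frac{\frac{230}{-335} - \frac{246}{253}}{3} = \frac{230 \left(- \frac{1}{335}\right) - \frac{246}{253}}{3} = \frac{- \frac{46}{67} - \frac{246}{253}}{3} = \frac{1}{3} \left(- \frac{28120}{16951}\right) = - \frac{28120}{50853} \approx -0.55297$)
$s{\left(Y \right)} = 14 - 7 Y$
$- s{\left(E \right)} = - (14 - - \frac{196840}{50853}) = - (14 + \frac{196840}{50853}) = \left(-1\right) \frac{908782}{50853} = - \frac{908782}{50853}$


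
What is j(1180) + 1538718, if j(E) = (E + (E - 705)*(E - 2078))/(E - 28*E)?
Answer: 1634132695/1062 ≈ 1.5387e+6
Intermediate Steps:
j(E) = -(E + (-2078 + E)*(-705 + E))/(27*E) (j(E) = (E + (-705 + E)*(-2078 + E))/((-27*E)) = (E + (-2078 + E)*(-705 + E))*(-1/(27*E)) = -(E + (-2078 + E)*(-705 + E))/(27*E))
j(1180) + 1538718 = (1/27)*(-1464990 - 1*1180*(-2782 + 1180))/1180 + 1538718 = (1/27)*(1/1180)*(-1464990 - 1*1180*(-1602)) + 1538718 = (1/27)*(1/1180)*(-1464990 + 1890360) + 1538718 = (1/27)*(1/1180)*425370 + 1538718 = 14179/1062 + 1538718 = 1634132695/1062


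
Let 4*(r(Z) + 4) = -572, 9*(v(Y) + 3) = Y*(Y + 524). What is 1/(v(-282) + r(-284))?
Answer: -3/23198 ≈ -0.00012932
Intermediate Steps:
v(Y) = -3 + Y*(524 + Y)/9 (v(Y) = -3 + (Y*(Y + 524))/9 = -3 + (Y*(524 + Y))/9 = -3 + Y*(524 + Y)/9)
r(Z) = -147 (r(Z) = -4 + (¼)*(-572) = -4 - 143 = -147)
1/(v(-282) + r(-284)) = 1/((-3 + (⅑)*(-282)² + (524/9)*(-282)) - 147) = 1/((-3 + (⅑)*79524 - 49256/3) - 147) = 1/((-3 + 8836 - 49256/3) - 147) = 1/(-22757/3 - 147) = 1/(-23198/3) = -3/23198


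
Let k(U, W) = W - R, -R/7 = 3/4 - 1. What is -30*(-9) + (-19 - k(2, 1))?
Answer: 1007/4 ≈ 251.75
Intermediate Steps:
R = 7/4 (R = -7*(3/4 - 1) = -7*(3*(¼) - 1) = -7*(¾ - 1) = -7*(-¼) = 7/4 ≈ 1.7500)
k(U, W) = -7/4 + W (k(U, W) = W - 1*7/4 = W - 7/4 = -7/4 + W)
-30*(-9) + (-19 - k(2, 1)) = -30*(-9) + (-19 - (-7/4 + 1)) = 270 + (-19 - 1*(-¾)) = 270 + (-19 + ¾) = 270 - 73/4 = 1007/4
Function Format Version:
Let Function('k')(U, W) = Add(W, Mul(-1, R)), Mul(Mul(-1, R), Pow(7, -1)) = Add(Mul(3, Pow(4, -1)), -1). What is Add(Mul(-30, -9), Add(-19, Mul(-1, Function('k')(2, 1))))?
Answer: Rational(1007, 4) ≈ 251.75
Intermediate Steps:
R = Rational(7, 4) (R = Mul(-7, Add(Mul(3, Pow(4, -1)), -1)) = Mul(-7, Add(Mul(3, Rational(1, 4)), -1)) = Mul(-7, Add(Rational(3, 4), -1)) = Mul(-7, Rational(-1, 4)) = Rational(7, 4) ≈ 1.7500)
Function('k')(U, W) = Add(Rational(-7, 4), W) (Function('k')(U, W) = Add(W, Mul(-1, Rational(7, 4))) = Add(W, Rational(-7, 4)) = Add(Rational(-7, 4), W))
Add(Mul(-30, -9), Add(-19, Mul(-1, Function('k')(2, 1)))) = Add(Mul(-30, -9), Add(-19, Mul(-1, Add(Rational(-7, 4), 1)))) = Add(270, Add(-19, Mul(-1, Rational(-3, 4)))) = Add(270, Add(-19, Rational(3, 4))) = Add(270, Rational(-73, 4)) = Rational(1007, 4)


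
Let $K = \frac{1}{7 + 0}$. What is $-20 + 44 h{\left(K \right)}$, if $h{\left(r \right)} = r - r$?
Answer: $-20$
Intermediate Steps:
$K = \frac{1}{7} \approx 0.14286$
$h{\left(r \right)} = 0$
$-20 + 44 h{\left(K \right)} = -20 + 44 \cdot 0 = -20 + 0 = -20$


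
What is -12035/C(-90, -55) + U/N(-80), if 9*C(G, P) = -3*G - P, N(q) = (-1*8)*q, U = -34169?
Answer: -3217061/8320 ≈ -386.67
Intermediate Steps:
N(q) = -8*q
C(G, P) = -G/3 - P/9 (C(G, P) = (-3*G - P)/9 = (-P - 3*G)/9 = -G/3 - P/9)
-12035/C(-90, -55) + U/N(-80) = -12035/(-⅓*(-90) - ⅑*(-55)) - 34169/((-8*(-80))) = -12035/(30 + 55/9) - 34169/640 = -12035/325/9 - 34169*1/640 = -12035*9/325 - 34169/640 = -21663/65 - 34169/640 = -3217061/8320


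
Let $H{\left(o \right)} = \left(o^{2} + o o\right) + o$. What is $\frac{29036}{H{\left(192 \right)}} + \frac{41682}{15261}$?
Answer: $\frac{41955379}{13429680} \approx 3.1241$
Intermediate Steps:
$H{\left(o \right)} = o + 2 o^{2}$ ($H{\left(o \right)} = \left(o^{2} + o^{2}\right) + o = 2 o^{2} + o = o + 2 o^{2}$)
$\frac{29036}{H{\left(192 \right)}} + \frac{41682}{15261} = \frac{29036}{192 \left(1 + 2 \cdot 192\right)} + \frac{41682}{15261} = \frac{29036}{192 \left(1 + 384\right)} + 41682 \cdot \frac{1}{15261} = \frac{29036}{192 \cdot 385} + \frac{13894}{5087} = \frac{29036}{73920} + \frac{13894}{5087} = 29036 \cdot \frac{1}{73920} + \frac{13894}{5087} = \frac{1037}{2640} + \frac{13894}{5087} = \frac{41955379}{13429680}$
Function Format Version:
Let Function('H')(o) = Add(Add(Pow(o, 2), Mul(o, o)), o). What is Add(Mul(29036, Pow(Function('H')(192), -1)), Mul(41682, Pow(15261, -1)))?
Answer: Rational(41955379, 13429680) ≈ 3.1241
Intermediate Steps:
Function('H')(o) = Add(o, Mul(2, Pow(o, 2))) (Function('H')(o) = Add(Add(Pow(o, 2), Pow(o, 2)), o) = Add(Mul(2, Pow(o, 2)), o) = Add(o, Mul(2, Pow(o, 2))))
Add(Mul(29036, Pow(Function('H')(192), -1)), Mul(41682, Pow(15261, -1))) = Add(Mul(29036, Pow(Mul(192, Add(1, Mul(2, 192))), -1)), Mul(41682, Pow(15261, -1))) = Add(Mul(29036, Pow(Mul(192, Add(1, 384)), -1)), Mul(41682, Rational(1, 15261))) = Add(Mul(29036, Pow(Mul(192, 385), -1)), Rational(13894, 5087)) = Add(Mul(29036, Pow(73920, -1)), Rational(13894, 5087)) = Add(Mul(29036, Rational(1, 73920)), Rational(13894, 5087)) = Add(Rational(1037, 2640), Rational(13894, 5087)) = Rational(41955379, 13429680)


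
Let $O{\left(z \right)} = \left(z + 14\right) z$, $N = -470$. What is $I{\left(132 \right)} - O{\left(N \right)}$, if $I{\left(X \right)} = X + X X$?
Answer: $-196764$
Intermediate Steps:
$I{\left(X \right)} = X + X^{2}$
$O{\left(z \right)} = z \left(14 + z\right)$ ($O{\left(z \right)} = \left(14 + z\right) z = z \left(14 + z\right)$)
$I{\left(132 \right)} - O{\left(N \right)} = 132 \left(1 + 132\right) - - 470 \left(14 - 470\right) = 132 \cdot 133 - \left(-470\right) \left(-456\right) = 17556 - 214320 = -196764$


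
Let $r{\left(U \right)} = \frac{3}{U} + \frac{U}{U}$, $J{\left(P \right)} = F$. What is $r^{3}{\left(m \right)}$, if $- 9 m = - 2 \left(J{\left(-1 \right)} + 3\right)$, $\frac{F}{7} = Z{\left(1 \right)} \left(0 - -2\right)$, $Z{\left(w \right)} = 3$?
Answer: $\frac{2197}{1000} \approx 2.197$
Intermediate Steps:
$F = 42$ ($F = 7 \cdot 3 \left(0 - -2\right) = 7 \cdot 3 \left(0 + 2\right) = 7 \cdot 3 \cdot 2 = 7 \cdot 6 = 42$)
$J{\left(P \right)} = 42$
$m = 10$ ($m = - \frac{\left(-2\right) \left(42 + 3\right)}{9} = - \frac{\left(-2\right) 45}{9} = \left(- \frac{1}{9}\right) \left(-90\right) = 10$)
$r{\left(U \right)} = 1 + \frac{3}{U}$ ($r{\left(U \right)} = \frac{3}{U} + 1 = 1 + \frac{3}{U}$)
$r^{3}{\left(m \right)} = \left(\frac{3 + 10}{10}\right)^{3} = \left(\frac{1}{10} \cdot 13\right)^{3} = \left(\frac{13}{10}\right)^{3} = \frac{2197}{1000}$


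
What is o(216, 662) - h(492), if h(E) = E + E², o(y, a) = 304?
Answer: -242252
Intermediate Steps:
o(216, 662) - h(492) = 304 - 492*(1 + 492) = 304 - 492*493 = 304 - 1*242556 = 304 - 242556 = -242252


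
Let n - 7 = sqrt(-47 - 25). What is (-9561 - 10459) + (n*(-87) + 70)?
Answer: -20559 - 522*I*sqrt(2) ≈ -20559.0 - 738.22*I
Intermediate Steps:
n = 7 + 6*I*sqrt(2) (n = 7 + sqrt(-47 - 25) = 7 + sqrt(-72) = 7 + 6*I*sqrt(2) ≈ 7.0 + 8.4853*I)
(-9561 - 10459) + (n*(-87) + 70) = (-9561 - 10459) + ((7 + 6*I*sqrt(2))*(-87) + 70) = -20020 + ((-609 - 522*I*sqrt(2)) + 70) = -20020 + (-539 - 522*I*sqrt(2)) = -20559 - 522*I*sqrt(2)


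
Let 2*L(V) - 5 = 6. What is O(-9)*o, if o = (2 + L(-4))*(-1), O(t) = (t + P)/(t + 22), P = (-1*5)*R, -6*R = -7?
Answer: 445/52 ≈ 8.5577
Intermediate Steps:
R = 7/6 (R = -1/6*(-7) = 7/6 ≈ 1.1667)
P = -35/6 (P = -1*5*(7/6) = -5*7/6 = -35/6 ≈ -5.8333)
O(t) = (-35/6 + t)/(22 + t) (O(t) = (t - 35/6)/(t + 22) = (-35/6 + t)/(22 + t))
L(V) = 11/2 (L(V) = 5/2 + (1/2)*6 = 5/2 + 3 = 11/2)
o = -15/2 (o = (2 + 11/2)*(-1) = (15/2)*(-1) = -15/2 ≈ -7.5000)
O(-9)*o = ((-35/6 - 9)/(22 - 9))*(-15/2) = (-89/6/13)*(-15/2) = ((1/13)*(-89/6))*(-15/2) = -89/78*(-15/2) = 445/52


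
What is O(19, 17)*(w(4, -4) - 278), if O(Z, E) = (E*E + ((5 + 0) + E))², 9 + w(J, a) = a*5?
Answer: -29693347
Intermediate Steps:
w(J, a) = -9 + 5*a (w(J, a) = -9 + a*5 = -9 + 5*a)
O(Z, E) = (5 + E + E²)² (O(Z, E) = (E² + (5 + E))² = (5 + E + E²)²)
O(19, 17)*(w(4, -4) - 278) = (5 + 17 + 17²)²*((-9 + 5*(-4)) - 278) = (5 + 17 + 289)²*((-9 - 20) - 278) = 311²*(-29 - 278) = 96721*(-307) = -29693347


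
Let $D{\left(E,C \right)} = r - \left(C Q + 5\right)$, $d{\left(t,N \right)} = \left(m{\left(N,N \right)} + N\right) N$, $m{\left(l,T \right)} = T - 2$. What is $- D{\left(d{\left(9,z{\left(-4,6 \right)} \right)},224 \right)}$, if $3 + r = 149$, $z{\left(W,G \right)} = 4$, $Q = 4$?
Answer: $755$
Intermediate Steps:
$r = 146$ ($r = -3 + 149 = 146$)
$m{\left(l,T \right)} = -2 + T$
$d{\left(t,N \right)} = N \left(-2 + 2 N\right)$ ($d{\left(t,N \right)} = \left(\left(-2 + N\right) + N\right) N = \left(-2 + 2 N\right) N = N \left(-2 + 2 N\right)$)
$D{\left(E,C \right)} = 141 - 4 C$ ($D{\left(E,C \right)} = 146 - \left(C 4 + 5\right) = 146 - \left(4 C + 5\right) = 146 - \left(5 + 4 C\right) = 141 - 4 C$)
$- D{\left(d{\left(9,z{\left(-4,6 \right)} \right)},224 \right)} = - (141 - 896) = \left(-1\right) \left(-755\right) = 755$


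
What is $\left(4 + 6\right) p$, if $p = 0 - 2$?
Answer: $-20$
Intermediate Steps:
$p = -2$ ($p = 0 - 2 = -2$)
$\left(4 + 6\right) p = \left(4 + 6\right) \left(-2\right) = 10 \left(-2\right) = -20$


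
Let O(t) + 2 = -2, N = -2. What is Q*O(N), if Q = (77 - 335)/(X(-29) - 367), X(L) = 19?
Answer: -86/29 ≈ -2.9655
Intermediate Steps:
O(t) = -4 (O(t) = -2 - 2 = -4)
Q = 43/58 (Q = (77 - 335)/(19 - 367) = -258/(-348) = -258*(-1/348) = 43/58 ≈ 0.74138)
Q*O(N) = (43/58)*(-4) = -86/29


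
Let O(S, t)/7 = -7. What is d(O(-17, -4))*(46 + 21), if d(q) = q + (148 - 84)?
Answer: 1005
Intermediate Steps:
O(S, t) = -49 (O(S, t) = 7*(-7) = -49)
d(q) = 64 + q (d(q) = q + 64 = 64 + q)
d(O(-17, -4))*(46 + 21) = (64 - 49)*(46 + 21) = 15*67 = 1005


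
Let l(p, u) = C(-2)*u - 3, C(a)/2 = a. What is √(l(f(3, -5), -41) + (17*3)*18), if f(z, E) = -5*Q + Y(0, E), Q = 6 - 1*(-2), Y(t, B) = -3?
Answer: √1079 ≈ 32.848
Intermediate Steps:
C(a) = 2*a
Q = 8 (Q = 6 + 2 = 8)
f(z, E) = -43 (f(z, E) = -5*8 - 3 = -40 - 3 = -43)
l(p, u) = -3 - 4*u (l(p, u) = (2*(-2))*u - 3 = -4*u - 3 = -3 - 4*u)
√(l(f(3, -5), -41) + (17*3)*18) = √((-3 - 4*(-41)) + (17*3)*18) = √((-3 + 164) + 51*18) = √(161 + 918) = √1079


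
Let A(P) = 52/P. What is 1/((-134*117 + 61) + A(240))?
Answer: -60/937007 ≈ -6.4034e-5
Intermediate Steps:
1/((-134*117 + 61) + A(240)) = 1/((-134*117 + 61) + 52/240) = 1/((-15678 + 61) + 52*(1/240)) = 1/(-15617 + 13/60) = 1/(-937007/60) = -60/937007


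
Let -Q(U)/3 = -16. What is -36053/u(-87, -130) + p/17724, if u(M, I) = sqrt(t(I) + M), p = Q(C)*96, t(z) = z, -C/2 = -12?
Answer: 384/1477 + 1163*I*sqrt(217)/7 ≈ 0.25999 + 2447.4*I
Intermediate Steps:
C = 24 (C = -2*(-12) = 24)
Q(U) = 48 (Q(U) = -3*(-16) = 48)
p = 4608 (p = 48*96 = 4608)
u(M, I) = sqrt(I + M)
-36053/u(-87, -130) + p/17724 = -36053/sqrt(-130 - 87) + 4608/17724 = -36053*(-I*sqrt(217)/217) + 4608*(1/17724) = -36053*(-I*sqrt(217)/217) + 384/1477 = -(-1163)*I*sqrt(217)/7 + 384/1477 = 1163*I*sqrt(217)/7 + 384/1477 = 384/1477 + 1163*I*sqrt(217)/7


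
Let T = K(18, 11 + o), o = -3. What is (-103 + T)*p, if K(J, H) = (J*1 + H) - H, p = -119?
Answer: 10115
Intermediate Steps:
K(J, H) = J (K(J, H) = (J + H) - H = (H + J) - H = J)
T = 18
(-103 + T)*p = (-103 + 18)*(-119) = -85*(-119) = 10115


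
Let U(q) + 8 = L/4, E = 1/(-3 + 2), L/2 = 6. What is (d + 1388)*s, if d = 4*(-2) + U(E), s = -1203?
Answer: -1654125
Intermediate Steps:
L = 12 (L = 2*6 = 12)
E = -1 (E = 1/(-1) = -1)
U(q) = -5 (U(q) = -8 + 12/4 = -8 + 12*(¼) = -8 + 3 = -5)
d = -13 (d = 4*(-2) - 5 = -8 - 5 = -13)
(d + 1388)*s = (-13 + 1388)*(-1203) = 1375*(-1203) = -1654125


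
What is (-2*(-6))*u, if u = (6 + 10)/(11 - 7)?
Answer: 48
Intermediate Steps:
u = 4 (u = 16/4 = 16*(¼) = 4)
(-2*(-6))*u = -2*(-6)*4 = 12*4 = 48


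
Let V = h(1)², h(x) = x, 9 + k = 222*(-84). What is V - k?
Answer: 18658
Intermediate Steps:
k = -18657 (k = -9 + 222*(-84) = -9 - 18648 = -18657)
V = 1 (V = 1² = 1)
V - k = 1 - 1*(-18657) = 1 + 18657 = 18658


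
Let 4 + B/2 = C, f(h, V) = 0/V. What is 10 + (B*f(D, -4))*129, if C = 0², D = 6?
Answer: 10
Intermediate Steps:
f(h, V) = 0
C = 0
B = -8 (B = -8 + 2*0 = -8 + 0 = -8)
10 + (B*f(D, -4))*129 = 10 - 8*0*129 = 10 + 0*129 = 10 + 0 = 10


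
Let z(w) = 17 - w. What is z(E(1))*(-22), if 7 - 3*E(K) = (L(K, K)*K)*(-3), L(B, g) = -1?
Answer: -1034/3 ≈ -344.67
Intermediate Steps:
E(K) = 7/3 - K (E(K) = 7/3 - (-K)*(-3)/3 = 7/3 - K)
z(E(1))*(-22) = (17 - (7/3 - 1*1))*(-22) = (17 - (7/3 - 1))*(-22) = (17 - 1*4/3)*(-22) = (17 - 4/3)*(-22) = (47/3)*(-22) = -1034/3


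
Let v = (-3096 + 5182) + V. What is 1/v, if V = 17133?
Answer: 1/19219 ≈ 5.2032e-5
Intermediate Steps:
v = 19219 (v = (-3096 + 5182) + 17133 = 2086 + 17133 = 19219)
1/v = 1/19219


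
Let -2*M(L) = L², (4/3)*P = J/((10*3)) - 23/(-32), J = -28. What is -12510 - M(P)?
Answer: -10248181391/819200 ≈ -12510.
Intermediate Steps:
P = -103/640 (P = 3*(-28/(10*3) - 23/(-32))/4 = 3*(-28/30 - 23*(-1/32))/4 = 3*(-28*1/30 + 23/32)/4 = 3*(-14/15 + 23/32)/4 = (¾)*(-103/480) = -103/640 ≈ -0.16094)
M(L) = -L²/2
-12510 - M(P) = -12510 - (-1)*(-103/640)²/2 = -12510 - (-1)*10609/(2*409600) = -12510 - 1*(-10609/819200) = -12510 + 10609/819200 = -10248181391/819200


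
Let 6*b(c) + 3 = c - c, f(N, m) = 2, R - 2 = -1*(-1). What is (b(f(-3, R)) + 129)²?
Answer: 66049/4 ≈ 16512.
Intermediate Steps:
R = 3 (R = 2 - 1*(-1) = 2 + 1 = 3)
b(c) = -½ (b(c) = -½ + (c - c)/6 = -½ + (⅙)*0 = -½ + 0 = -½)
(b(f(-3, R)) + 129)² = (-½ + 129)² = (257/2)² = 66049/4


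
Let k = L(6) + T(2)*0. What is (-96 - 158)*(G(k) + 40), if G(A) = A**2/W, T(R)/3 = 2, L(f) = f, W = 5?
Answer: -59944/5 ≈ -11989.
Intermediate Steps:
T(R) = 6 (T(R) = 3*2 = 6)
k = 6 (k = 6 + 6*0 = 6 + 0 = 6)
G(A) = A**2/5
(-96 - 158)*(G(k) + 40) = (-96 - 158)*((1/5)*6**2 + 40) = -254*((1/5)*36 + 40) = -254*(36/5 + 40) = -254*236/5 = -59944/5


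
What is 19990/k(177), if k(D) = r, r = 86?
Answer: 9995/43 ≈ 232.44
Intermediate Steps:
k(D) = 86
19990/k(177) = 19990/86 = 19990*(1/86) = 9995/43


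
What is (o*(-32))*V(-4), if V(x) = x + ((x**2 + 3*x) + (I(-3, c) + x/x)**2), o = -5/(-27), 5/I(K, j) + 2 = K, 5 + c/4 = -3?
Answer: 0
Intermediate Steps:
c = -32 (c = -20 + 4*(-3) = -20 - 12 = -32)
I(K, j) = 5/(-2 + K)
o = 5/27 (o = -5*(-1/27) = 5/27 ≈ 0.18519)
V(x) = x**2 + 4*x (V(x) = x + ((x**2 + 3*x) + (5/(-2 - 3) + x/x)**2) = x + ((x**2 + 3*x) + (5/(-5) + 1)**2) = x + ((x**2 + 3*x) + (5*(-1/5) + 1)**2) = x + ((x**2 + 3*x) + (-1 + 1)**2) = x + ((x**2 + 3*x) + 0**2) = x + ((x**2 + 3*x) + 0) = x + (x**2 + 3*x) = x**2 + 4*x)
(o*(-32))*V(-4) = ((5/27)*(-32))*(-4*(4 - 4)) = -(-640)*0/27 = -160/27*0 = 0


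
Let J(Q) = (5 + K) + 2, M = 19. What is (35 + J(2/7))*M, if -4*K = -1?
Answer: 3211/4 ≈ 802.75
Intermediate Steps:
K = 1/4 (K = -1/4*(-1) = 1/4 ≈ 0.25000)
J(Q) = 29/4 (J(Q) = (5 + 1/4) + 2 = 21/4 + 2 = 29/4)
(35 + J(2/7))*M = (35 + 29/4)*19 = (169/4)*19 = 3211/4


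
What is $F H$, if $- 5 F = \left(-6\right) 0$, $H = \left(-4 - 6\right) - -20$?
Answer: $0$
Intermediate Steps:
$H = 10$ ($H = \left(-4 - 6\right) + 20 = -10 + 20 = 10$)
$F = 0$ ($F = - \frac{\left(-6\right) 0}{5} = \left(- \frac{1}{5}\right) 0 = 0$)
$F H = 0 \cdot 10 = 0$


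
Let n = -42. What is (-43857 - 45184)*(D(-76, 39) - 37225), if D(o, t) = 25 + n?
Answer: 3316064922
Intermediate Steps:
D(o, t) = -17 (D(o, t) = 25 - 42 = -17)
(-43857 - 45184)*(D(-76, 39) - 37225) = (-43857 - 45184)*(-17 - 37225) = -89041*(-37242) = 3316064922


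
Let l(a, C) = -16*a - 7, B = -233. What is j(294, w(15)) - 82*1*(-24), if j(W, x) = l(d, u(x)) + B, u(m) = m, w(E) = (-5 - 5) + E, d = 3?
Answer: 1680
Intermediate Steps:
w(E) = -10 + E
l(a, C) = -7 - 16*a
j(W, x) = -288 (j(W, x) = (-7 - 16*3) - 233 = (-7 - 48) - 233 = -55 - 233 = -288)
j(294, w(15)) - 82*1*(-24) = -288 - 82*1*(-24) = -288 - 82*(-24) = -288 + 1968 = 1680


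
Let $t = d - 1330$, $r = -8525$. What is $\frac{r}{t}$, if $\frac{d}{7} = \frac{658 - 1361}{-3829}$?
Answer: $\frac{4663175}{726807} \approx 6.416$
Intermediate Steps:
$d = \frac{703}{547}$ ($d = 7 \frac{658 - 1361}{-3829} = 7 \left(\left(-703\right) \left(- \frac{1}{3829}\right)\right) = 7 \cdot \frac{703}{3829} = \frac{703}{547} \approx 1.2852$)
$t = - \frac{726807}{547}$ ($t = \frac{703}{547} - 1330 = - \frac{726807}{547} \approx -1328.7$)
$\frac{r}{t} = - \frac{8525}{- \frac{726807}{547}} = \left(-8525\right) \left(- \frac{547}{726807}\right) = \frac{4663175}{726807}$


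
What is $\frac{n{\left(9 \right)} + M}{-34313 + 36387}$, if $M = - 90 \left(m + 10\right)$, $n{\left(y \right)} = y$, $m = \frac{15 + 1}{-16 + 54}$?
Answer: $- \frac{17649}{39406} \approx -0.44788$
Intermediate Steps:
$m = \frac{8}{19}$ ($m = \frac{16}{38} = 16 \cdot \frac{1}{38} = \frac{8}{19} \approx 0.42105$)
$M = - \frac{17820}{19}$ ($M = - 90 \left(\frac{8}{19} + 10\right) = \left(-90\right) \frac{198}{19} = - \frac{17820}{19} \approx -937.89$)
$\frac{n{\left(9 \right)} + M}{-34313 + 36387} = \frac{9 - \frac{17820}{19}}{-34313 + 36387} = - \frac{17649}{19 \cdot 2074} = \left(- \frac{17649}{19}\right) \frac{1}{2074} = - \frac{17649}{39406}$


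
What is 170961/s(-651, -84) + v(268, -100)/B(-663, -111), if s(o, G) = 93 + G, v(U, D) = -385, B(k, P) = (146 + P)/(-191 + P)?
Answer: 66953/3 ≈ 22318.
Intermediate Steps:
B(k, P) = (146 + P)/(-191 + P)
170961/s(-651, -84) + v(268, -100)/B(-663, -111) = 170961/(93 - 84) - 385*(-191 - 111)/(146 - 111) = 170961/9 - 385/(35/(-302)) = 170961*(⅑) - 385/((-1/302*35)) = 56987/3 - 385/(-35/302) = 56987/3 - 385*(-302/35) = 56987/3 + 3322 = 66953/3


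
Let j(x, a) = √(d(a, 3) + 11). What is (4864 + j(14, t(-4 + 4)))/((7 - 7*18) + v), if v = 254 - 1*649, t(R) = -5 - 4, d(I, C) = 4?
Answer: -2432/257 - √15/514 ≈ -9.4706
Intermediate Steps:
t(R) = -9
v = -395 (v = 254 - 649 = -395)
j(x, a) = √15 (j(x, a) = √(4 + 11) = √15)
(4864 + j(14, t(-4 + 4)))/((7 - 7*18) + v) = (4864 + √15)/((7 - 7*18) - 395) = (4864 + √15)/((7 - 126) - 395) = (4864 + √15)/(-119 - 395) = (4864 + √15)/(-514) = (4864 + √15)*(-1/514) = -2432/257 - √15/514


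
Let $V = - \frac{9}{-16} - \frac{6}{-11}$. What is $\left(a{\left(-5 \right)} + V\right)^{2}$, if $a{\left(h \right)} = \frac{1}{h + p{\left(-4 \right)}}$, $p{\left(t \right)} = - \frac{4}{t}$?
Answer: $\frac{22801}{30976} \approx 0.73609$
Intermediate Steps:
$V = \frac{195}{176}$ ($V = \left(-9\right) \left(- \frac{1}{16}\right) - - \frac{6}{11} = \frac{9}{16} + \frac{6}{11} = \frac{195}{176} \approx 1.108$)
$a{\left(h \right)} = \frac{1}{1 + h}$ ($a{\left(h \right)} = \frac{1}{h - \frac{4}{-4}} = \frac{1}{h - -1} = \frac{1}{h + 1} = \frac{1}{1 + h}$)
$\left(a{\left(-5 \right)} + V\right)^{2} = \left(\frac{1}{1 - 5} + \frac{195}{176}\right)^{2} = \left(\frac{1}{-4} + \frac{195}{176}\right)^{2} = \left(- \frac{1}{4} + \frac{195}{176}\right)^{2} = \left(\frac{151}{176}\right)^{2} = \frac{22801}{30976}$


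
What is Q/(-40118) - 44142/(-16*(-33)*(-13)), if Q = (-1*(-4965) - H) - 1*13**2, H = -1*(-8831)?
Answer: 11529391/1765192 ≈ 6.5315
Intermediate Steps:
H = 8831
Q = -4035 (Q = (-1*(-4965) - 1*8831) - 1*13**2 = (4965 - 8831) - 1*169 = -3866 - 169 = -4035)
Q/(-40118) - 44142/(-16*(-33)*(-13)) = -4035/(-40118) - 44142/(-16*(-33)*(-13)) = -4035*(-1/40118) - 44142/(528*(-13)) = 4035/40118 - 44142/(-6864) = 4035/40118 - 44142*(-1/6864) = 4035/40118 + 7357/1144 = 11529391/1765192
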